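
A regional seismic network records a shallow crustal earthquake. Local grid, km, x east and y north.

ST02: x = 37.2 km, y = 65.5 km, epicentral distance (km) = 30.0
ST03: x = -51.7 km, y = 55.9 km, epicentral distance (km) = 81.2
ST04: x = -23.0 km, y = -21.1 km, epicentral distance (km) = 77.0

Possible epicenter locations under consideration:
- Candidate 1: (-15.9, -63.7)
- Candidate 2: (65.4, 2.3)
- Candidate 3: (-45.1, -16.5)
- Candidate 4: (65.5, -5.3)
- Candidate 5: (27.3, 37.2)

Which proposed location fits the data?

For each candidate, compare |candidate − station| to the reported distance:
Candidate 1: residuals ST02 109.7, ST03 43.6, ST04 33.8 → max 109.7 km
Candidate 2: residuals ST02 39.2, ST03 47.6, ST04 14.4 → max 47.6 km
Candidate 3: residuals ST02 86.2, ST03 8.5, ST04 54.4 → max 86.2 km
Candidate 4: residuals ST02 46.2, ST03 51.0, ST04 12.9 → max 51.0 km
Candidate 5: residuals ST02 0.0, ST03 0.0, ST04 0.0 → max 0.0 km
Only Candidate 5 has all residuals ≈ 0.

Candidate 5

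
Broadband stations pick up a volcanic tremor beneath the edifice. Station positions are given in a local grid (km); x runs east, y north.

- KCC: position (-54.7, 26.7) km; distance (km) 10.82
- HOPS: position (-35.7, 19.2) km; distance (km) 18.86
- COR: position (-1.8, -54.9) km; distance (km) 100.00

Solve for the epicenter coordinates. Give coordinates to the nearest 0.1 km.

-47.0 km east, 34.3 km north

Circle about each station: (x + 54.7)² + (y − 26.7)² = 10.82²; (x + 35.7)² + (y − 19.2)² = 18.86²; (x + 1.8)² + (y + 54.9)² = 100.00².
Subtracting the KCC equation from the HOPS and COR equations removes the quadratic terms:
38.0 x − 15.0 y = -2300.48
105.8 x − 163.2 y = -10570.66
Solving the 2×2 system: x ≈ -47.0, y ≈ 34.3 km.
Check against KCC (with the unrounded x, y): √((x + 54.7)²+(y − 26.7)²) = 10.82 ≈ 10.82 km. ✓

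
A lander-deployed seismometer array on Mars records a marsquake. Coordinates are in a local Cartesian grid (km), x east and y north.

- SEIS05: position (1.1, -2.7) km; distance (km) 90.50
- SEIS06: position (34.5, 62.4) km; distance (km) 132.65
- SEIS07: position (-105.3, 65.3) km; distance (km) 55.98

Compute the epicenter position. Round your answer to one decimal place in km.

Circle about each station: (x − 1.1)² + (y + 2.7)² = 90.50²; (x − 34.5)² + (y − 62.4)² = 132.65²; (x + 105.3)² + (y − 65.3)² = 55.98².
Subtracting pairs of circle equations eliminates x²+y² and gives linear equations (the radical axes):
66.8 x + 130.2 y = -4330.26
-212.8 x + 136.0 y = 20400.17
Solving the 2×2 system: x ≈ -88.2, y ≈ 12.0 km.

(-88.2, 12.0)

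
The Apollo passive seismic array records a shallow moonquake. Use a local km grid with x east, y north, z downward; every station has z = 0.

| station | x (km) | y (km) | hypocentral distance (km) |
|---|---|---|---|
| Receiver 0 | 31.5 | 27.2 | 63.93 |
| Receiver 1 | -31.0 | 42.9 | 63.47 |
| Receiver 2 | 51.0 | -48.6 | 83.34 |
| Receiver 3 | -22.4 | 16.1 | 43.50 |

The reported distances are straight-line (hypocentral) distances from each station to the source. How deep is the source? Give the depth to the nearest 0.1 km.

Each station gives a sphere (x−x_i)² + (y−y_i)² + z² = d_i² (stations at z=0).
Subtracting the Receiver 0 sphere from Receiver 1 and Receiver 2: z² cancels, leaving linear equations in x and y:
-125.0 x + 31.4 y = 1127.92
39.0 x − 151.6 y = 372.36
Solving: x ≈ -10.306, y ≈ -5.108 km (keep extra digits for the depth step; rounded: -10.3, -5.1).
Then from the Receiver 0 sphere: z² = 63.93² − (x − 31.5)² − (y − 27.2)² with x = -10.306, y = -5.108, so z ≈ 35.993 ≈ 36.0 km.

z ≈ 36.0 km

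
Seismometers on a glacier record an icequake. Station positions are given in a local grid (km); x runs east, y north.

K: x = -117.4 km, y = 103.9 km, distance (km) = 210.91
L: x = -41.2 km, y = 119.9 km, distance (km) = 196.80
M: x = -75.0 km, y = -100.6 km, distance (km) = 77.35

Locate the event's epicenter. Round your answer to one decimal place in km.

Circle about each station: (x + 117.4)² + (y − 103.9)² = 210.91²; (x + 41.2)² + (y − 119.9)² = 196.80²; (x + 75.0)² + (y + 100.6)² = 77.35².
Subtracting the K equation from the L and M equations removes the quadratic terms:
152.4 x + 32.0 y = -2751.73
84.8 x − 409.0 y = 29667.40
Solving the 2×2 system: x ≈ -2.7, y ≈ -73.1 km.

x ≈ -2.7 km, y ≈ -73.1 km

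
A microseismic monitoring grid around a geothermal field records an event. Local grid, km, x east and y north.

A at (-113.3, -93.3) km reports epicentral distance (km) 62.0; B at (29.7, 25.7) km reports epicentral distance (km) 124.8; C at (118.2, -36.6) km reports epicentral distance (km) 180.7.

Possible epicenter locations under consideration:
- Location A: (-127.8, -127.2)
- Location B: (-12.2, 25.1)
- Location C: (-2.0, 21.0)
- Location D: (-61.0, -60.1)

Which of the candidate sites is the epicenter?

Location D

For each candidate, compare |candidate − station| to the reported distance:
Location A: residuals A 25.1, B 94.7, C 81.5 → max 94.7 km
Location B: residuals A 93.7, B 82.9, C 36.4 → max 93.7 km
Location C: residuals A 97.5, B 92.8, C 47.4 → max 97.5 km
Location D: residuals A 0.1, B 0.1, C 0.0 → max 0.1 km
Only Location D has all residuals ≈ 0.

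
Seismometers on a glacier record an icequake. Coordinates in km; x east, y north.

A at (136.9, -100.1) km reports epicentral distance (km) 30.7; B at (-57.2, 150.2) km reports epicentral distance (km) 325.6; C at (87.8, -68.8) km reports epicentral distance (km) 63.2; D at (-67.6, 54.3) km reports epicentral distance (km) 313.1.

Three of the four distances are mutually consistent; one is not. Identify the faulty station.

D

Solve using three stations at a time. Using A, B, C (subtract circle equations pairwise → linear system) gives (x, y) ≈ (118.1, -124.1).
Distances from that point to each station vs reported:
  A: calculated 30.5 vs reported 30.7 → residual 0.2 km
  B: calculated 325.6 vs reported 325.6 → residual 0.0 km
  C: calculated 63.1 vs reported 63.2 → residual 0.1 km
  D: calculated 257.6 vs reported 313.1 → residual 55.5 km
A, B, C are mutually consistent (residuals ≈ 0); D is off by 55.5 km.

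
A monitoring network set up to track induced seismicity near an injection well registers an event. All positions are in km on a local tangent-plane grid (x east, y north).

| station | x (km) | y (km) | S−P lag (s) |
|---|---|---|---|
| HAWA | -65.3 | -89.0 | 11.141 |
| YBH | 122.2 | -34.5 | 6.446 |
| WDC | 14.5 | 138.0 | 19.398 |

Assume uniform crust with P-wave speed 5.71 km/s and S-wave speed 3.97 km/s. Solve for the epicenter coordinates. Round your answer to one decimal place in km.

x ≈ 78.8 km, y ≈ -106.4 km

Distance from S−P lag: d = Δt · v_P v_S / (v_P − v_S) = Δt · (5.71·3.97)/(5.71−3.97) ≈ 13.0280·Δt.
So d_HAWA = 145.14, d_YBH = 83.98, d_WDC = 252.72 km.
Circle about each station: (x + 65.3)² + (y + 89.0)² = 145.14²; (x − 122.2)² + (y + 34.5)² = 83.98²; (x − 14.5)² + (y − 138.0)² = 252.72².
Subtracting the HAWA equation from the YBH and WDC equations removes the quadratic terms:
375.0 x + 109.0 y = 17950.98
159.6 x + 454.0 y = -35732.62
Solving the 2×2 system: x ≈ 78.8, y ≈ -106.4 km.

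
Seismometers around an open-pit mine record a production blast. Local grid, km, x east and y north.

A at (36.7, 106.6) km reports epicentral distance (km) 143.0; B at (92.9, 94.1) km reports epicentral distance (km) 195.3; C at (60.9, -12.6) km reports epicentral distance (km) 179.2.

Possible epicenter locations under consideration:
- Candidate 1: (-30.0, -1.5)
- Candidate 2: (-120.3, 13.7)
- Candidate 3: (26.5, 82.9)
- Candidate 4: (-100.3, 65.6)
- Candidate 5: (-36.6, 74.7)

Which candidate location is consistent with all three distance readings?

Candidate 4

For each candidate, compare |candidate − station| to the reported distance:
Candidate 1: residuals A 16.0, B 39.6, C 87.6 → max 87.6 km
Candidate 2: residuals A 39.4, B 32.6, C 3.9 → max 39.4 km
Candidate 3: residuals A 117.2, B 128.0, C 77.7 → max 128.0 km
Candidate 4: residuals A 0.0, B 0.0, C 0.0 → max 0.0 km
Candidate 5: residuals A 63.1, B 64.4, C 48.3 → max 64.4 km
Only Candidate 4 has all residuals ≈ 0.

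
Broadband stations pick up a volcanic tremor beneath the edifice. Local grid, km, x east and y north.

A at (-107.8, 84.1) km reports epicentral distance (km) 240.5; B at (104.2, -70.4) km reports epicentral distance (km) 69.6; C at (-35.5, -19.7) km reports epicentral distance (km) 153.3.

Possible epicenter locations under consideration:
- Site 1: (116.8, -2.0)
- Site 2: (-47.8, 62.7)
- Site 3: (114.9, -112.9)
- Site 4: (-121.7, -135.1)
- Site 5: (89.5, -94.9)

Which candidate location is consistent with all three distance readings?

For each candidate, compare |candidate − station| to the reported distance:
Site 1: residuals A 0.0, B 0.0, C 0.0 → max 0.0 km
Site 2: residuals A 176.8, B 132.4, C 70.0 → max 176.8 km
Site 3: residuals A 56.8, B 25.8, C 23.6 → max 56.8 km
Site 4: residuals A 20.9, B 165.4, C 9.3 → max 165.4 km
Site 5: residuals A 25.9, B 41.0, C 7.4 → max 41.0 km
Only Site 1 has all residuals ≈ 0.

Site 1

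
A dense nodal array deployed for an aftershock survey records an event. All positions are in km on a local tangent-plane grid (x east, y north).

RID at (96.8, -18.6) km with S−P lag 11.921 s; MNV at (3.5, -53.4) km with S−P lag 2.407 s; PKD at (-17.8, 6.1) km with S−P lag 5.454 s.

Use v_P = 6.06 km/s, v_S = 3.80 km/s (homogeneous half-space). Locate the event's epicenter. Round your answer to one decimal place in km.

Distance from S−P lag: d = Δt · v_P v_S / (v_P − v_S) = Δt · (6.06·3.80)/(6.06−3.80) ≈ 10.1894·Δt.
So d_RID = 121.47, d_MNV = 24.53, d_PKD = 55.57 km.
Circle about each station: (x − 96.8)² + (y + 18.6)² = 121.47²; (x − 3.5)² + (y + 53.4)² = 24.53²; (x + 17.8)² + (y − 6.1)² = 55.57².
Subtracting the RID equation from the MNV and PKD equations removes the quadratic terms:
-186.6 x − 69.6 y = 7300.85
-229.2 x + 49.4 y = 2304.79
Solving the 2×2 system: x ≈ -20.7, y ≈ -49.4 km.

-20.7 km east, -49.4 km north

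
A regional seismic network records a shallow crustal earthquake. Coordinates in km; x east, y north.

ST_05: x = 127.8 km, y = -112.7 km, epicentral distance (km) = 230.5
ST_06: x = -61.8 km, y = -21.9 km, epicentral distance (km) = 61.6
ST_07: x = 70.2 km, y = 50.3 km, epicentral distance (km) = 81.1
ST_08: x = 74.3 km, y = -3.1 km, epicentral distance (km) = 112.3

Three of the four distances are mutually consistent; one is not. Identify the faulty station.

ST_06

Solve using three stations at a time. Using ST_05, ST_07, ST_08 (subtract circle equations pairwise → linear system) gives (x, y) ≈ (-7.5, 74.0).
Distances from that point to each station vs reported:
  ST_05: calculated 230.5 vs reported 230.5 → residual 0.0 km
  ST_06: calculated 110.2 vs reported 61.6 → residual 48.6 km
  ST_07: calculated 81.2 vs reported 81.1 → residual 0.1 km
  ST_08: calculated 112.4 vs reported 112.3 → residual 0.1 km
ST_05, ST_07, ST_08 are mutually consistent (residuals ≈ 0); ST_06 is off by 48.6 km.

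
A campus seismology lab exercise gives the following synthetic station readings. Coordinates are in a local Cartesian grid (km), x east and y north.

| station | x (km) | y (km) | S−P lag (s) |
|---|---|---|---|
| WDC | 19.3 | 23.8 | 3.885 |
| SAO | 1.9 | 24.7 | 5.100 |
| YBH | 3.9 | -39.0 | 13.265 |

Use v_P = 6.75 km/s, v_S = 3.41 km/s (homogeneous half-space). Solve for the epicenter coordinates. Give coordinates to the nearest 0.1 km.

x ≈ 26.8 km, y ≈ 49.5 km

Distance from S−P lag: d = Δt · v_P v_S / (v_P − v_S) = Δt · (6.75·3.41)/(6.75−3.41) ≈ 6.8915·Δt.
So d_WDC = 26.77, d_SAO = 35.15, d_YBH = 91.42 km.
Circle about each station: (x − 19.3)² + (y − 23.8)² = 26.77²; (x − 1.9)² + (y − 24.7)² = 35.15²; (x − 3.9)² + (y + 39.0)² = 91.42².
Subtracting the WDC equation from the SAO and YBH equations removes the quadratic terms:
-34.8 x + 1.8 y = -844.12
-30.8 x − 125.6 y = -7043.70
Solving the 2×2 system: x ≈ 26.8, y ≈ 49.5 km.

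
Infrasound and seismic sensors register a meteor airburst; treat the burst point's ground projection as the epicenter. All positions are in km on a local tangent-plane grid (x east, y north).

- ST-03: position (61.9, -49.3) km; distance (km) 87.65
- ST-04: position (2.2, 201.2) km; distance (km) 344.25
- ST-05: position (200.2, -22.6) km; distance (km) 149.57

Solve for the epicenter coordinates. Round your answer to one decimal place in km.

x ≈ 96.1 km, y ≈ -130.0 km

Circle about each station: (x − 61.9)² + (y + 49.3)² = 87.65²; (x − 2.2)² + (y − 201.2)² = 344.25²; (x − 200.2)² + (y + 22.6)² = 149.57².
Subtracting the ST-03 equation from the ST-04 and ST-05 equations removes the quadratic terms:
-119.4 x + 501.0 y = -76601.36
276.6 x + 53.4 y = 19640.04
Solving the 2×2 system: x ≈ 96.1, y ≈ -130.0 km.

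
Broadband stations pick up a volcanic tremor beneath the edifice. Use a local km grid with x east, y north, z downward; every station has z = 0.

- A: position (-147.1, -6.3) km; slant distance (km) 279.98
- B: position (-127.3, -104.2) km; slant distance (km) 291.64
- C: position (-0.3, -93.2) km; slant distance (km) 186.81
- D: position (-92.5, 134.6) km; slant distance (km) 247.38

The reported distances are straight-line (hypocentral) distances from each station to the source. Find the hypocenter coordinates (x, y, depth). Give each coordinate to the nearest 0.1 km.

(122.4, 31.3, 65.9)

Each station gives a sphere (x−x_i)² + (y−y_i)² + z² = d_i² (stations at z=0).
Subtracting the A sphere from B and C: z² cancels, leaving linear equations in x and y:
39.6 x − 195.8 y = -1280.26
293.6 x − 173.8 y = 30499.05
Solving: x ≈ 122.405, y ≈ 31.295 km (keep extra digits for the depth step; rounded: 122.4, 31.3).
Then from the A sphere: z² = 279.98² − (x + 147.1)² − (y + 6.3)² with x = 122.405, y = 31.295, so z ≈ 65.897 ≈ 65.9 km.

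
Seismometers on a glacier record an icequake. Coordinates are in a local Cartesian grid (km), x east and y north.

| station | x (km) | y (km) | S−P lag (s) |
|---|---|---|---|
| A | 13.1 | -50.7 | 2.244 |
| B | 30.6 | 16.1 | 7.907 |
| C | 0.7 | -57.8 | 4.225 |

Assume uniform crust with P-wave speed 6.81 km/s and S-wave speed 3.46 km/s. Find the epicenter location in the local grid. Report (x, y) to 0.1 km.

(23.8, -39.1)

Distance from S−P lag: d = Δt · v_P v_S / (v_P − v_S) = Δt · (6.81·3.46)/(6.81−3.46) ≈ 7.0336·Δt.
So d_A = 15.78, d_B = 55.61, d_C = 29.72 km.
Circle about each station: (x − 13.1)² + (y + 50.7)² = 15.78²; (x − 30.6)² + (y − 16.1)² = 55.61²; (x − 0.7)² + (y + 57.8)² = 29.72².
Subtracting pairs of circle equations eliminates x²+y² and gives linear equations (the radical axes):
35.0 x + 133.6 y = -4389.99
-24.8 x − 14.2 y = -35.04
Solving the 2×2 system: x ≈ 23.8, y ≈ -39.1 km.
Check against A (with the unrounded x, y): √((x − 13.1)²+(y + 50.7)²) = 15.78 ≈ 15.78 km. ✓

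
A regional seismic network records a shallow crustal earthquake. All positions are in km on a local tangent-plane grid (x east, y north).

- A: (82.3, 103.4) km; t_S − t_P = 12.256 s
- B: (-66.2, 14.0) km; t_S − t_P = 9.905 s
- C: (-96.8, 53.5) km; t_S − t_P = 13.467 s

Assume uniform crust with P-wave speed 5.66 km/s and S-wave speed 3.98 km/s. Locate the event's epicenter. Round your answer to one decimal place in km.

Distance from S−P lag: d = Δt · v_P v_S / (v_P − v_S) = Δt · (5.66·3.98)/(5.66−3.98) ≈ 13.4088·Δt.
So d_A = 164.34, d_B = 132.81, d_C = 180.58 km.
Circle about each station: (x − 82.3)² + (y − 103.4)² = 164.34²; (x + 66.2)² + (y − 14.0)² = 132.81²; (x + 96.8)² + (y − 53.5)² = 180.58².
Subtracting the A equation from the B and C equations removes the quadratic terms:
-297.0 x − 178.8 y = -3517.27
-358.2 x − 99.8 y = -10833.86
Solving the 2×2 system: x ≈ 46.1, y ≈ -56.9 km.
Check against A (with the unrounded x, y): √((x − 82.3)²+(y − 103.4)²) = 164.34 ≈ 164.34 km. ✓

46.1 km east, -56.9 km north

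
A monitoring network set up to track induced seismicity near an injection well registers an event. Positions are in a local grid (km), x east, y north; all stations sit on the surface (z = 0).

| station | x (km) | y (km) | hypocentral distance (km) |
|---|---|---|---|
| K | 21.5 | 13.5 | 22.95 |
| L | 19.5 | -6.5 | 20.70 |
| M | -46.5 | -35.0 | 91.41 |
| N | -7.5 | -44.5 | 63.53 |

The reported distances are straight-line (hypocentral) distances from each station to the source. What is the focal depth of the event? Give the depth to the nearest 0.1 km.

z ≈ 7.5 km

Each station gives a sphere (x−x_i)² + (y−y_i)² + z² = d_i² (stations at z=0).
Subtracting the K sphere from L and M: z² cancels, leaving linear equations in x and y:
-4.0 x − 40.0 y = -123.79
-136.0 x − 97.0 y = -5086.34
Solving: x ≈ 37.895, y ≈ -0.695 km (keep extra digits for the depth step; rounded: 37.9, -0.7).
Then from the K sphere: z² = 22.95² − (x − 21.5)² − (y − 13.5)² with x = 37.895, y = -0.695, so z ≈ 7.511 ≈ 7.5 km.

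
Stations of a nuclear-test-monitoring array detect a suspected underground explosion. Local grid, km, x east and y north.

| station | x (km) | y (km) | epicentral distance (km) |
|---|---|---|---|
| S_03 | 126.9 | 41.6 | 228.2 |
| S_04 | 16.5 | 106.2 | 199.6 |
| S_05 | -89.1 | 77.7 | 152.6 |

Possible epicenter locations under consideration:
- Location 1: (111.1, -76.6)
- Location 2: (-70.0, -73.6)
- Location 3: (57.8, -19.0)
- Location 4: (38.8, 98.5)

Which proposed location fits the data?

Location 2

For each candidate, compare |candidate − station| to the reported distance:
Location 1: residuals S_03 108.9, S_04 6.2, S_05 100.2 → max 108.9 km
Location 2: residuals S_03 0.1, S_04 0.1, S_05 0.1 → max 0.1 km
Location 3: residuals S_03 136.3, S_04 67.8, S_05 23.3 → max 136.3 km
Location 4: residuals S_03 123.3, S_04 176.0, S_05 23.0 → max 176.0 km
Only Location 2 has all residuals ≈ 0.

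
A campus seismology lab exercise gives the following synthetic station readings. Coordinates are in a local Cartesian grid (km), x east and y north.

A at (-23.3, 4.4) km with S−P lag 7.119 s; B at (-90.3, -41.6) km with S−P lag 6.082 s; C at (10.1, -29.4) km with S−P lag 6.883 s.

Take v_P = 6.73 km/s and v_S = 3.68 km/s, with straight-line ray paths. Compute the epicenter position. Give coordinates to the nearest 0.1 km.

-41.7 km east, -50.4 km north

Distance from S−P lag: d = Δt · v_P v_S / (v_P − v_S) = Δt · (6.73·3.68)/(6.73−3.68) ≈ 8.1201·Δt.
So d_A = 57.81, d_B = 49.39, d_C = 55.89 km.
Circle about each station: (x + 23.3)² + (y − 4.4)² = 57.81²; (x + 90.3)² + (y + 41.6)² = 49.39²; (x − 10.1)² + (y + 29.4)² = 55.89².
Subtracting the A equation from the B and C equations removes the quadratic terms:
-134.0 x − 92.0 y = 10225.02
66.8 x − 67.6 y = 622.42
Solving the 2×2 system: x ≈ -41.7, y ≈ -50.4 km.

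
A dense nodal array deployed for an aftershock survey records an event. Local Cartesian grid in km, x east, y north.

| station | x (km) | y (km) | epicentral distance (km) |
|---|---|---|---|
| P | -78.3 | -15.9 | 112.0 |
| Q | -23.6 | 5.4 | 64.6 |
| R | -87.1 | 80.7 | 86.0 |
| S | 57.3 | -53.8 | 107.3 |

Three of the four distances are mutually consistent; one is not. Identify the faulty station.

Solve using three stations at a time. Using P, Q, R (subtract circle equations pairwise → linear system) gives (x, y) ≈ (-2.3, 66.4).
Distances from that point to each station vs reported:
  P: calculated 112.0 vs reported 112.0 → residual 0.0 km
  Q: calculated 64.6 vs reported 64.6 → residual 0.0 km
  R: calculated 86.0 vs reported 86.0 → residual 0.0 km
  S: calculated 134.1 vs reported 107.3 → residual 26.8 km
P, Q, R are mutually consistent (residuals ≈ 0); S is off by 26.8 km.

S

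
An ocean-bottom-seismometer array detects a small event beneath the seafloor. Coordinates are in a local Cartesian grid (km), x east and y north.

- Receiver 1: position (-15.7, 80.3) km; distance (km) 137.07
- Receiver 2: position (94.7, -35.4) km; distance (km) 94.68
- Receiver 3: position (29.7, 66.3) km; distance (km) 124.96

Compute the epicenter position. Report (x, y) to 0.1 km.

(2.2, -55.6)

Circle about each station: (x + 15.7)² + (y − 80.3)² = 137.07²; (x − 94.7)² + (y + 35.4)² = 94.68²; (x − 29.7)² + (y − 66.3)² = 124.96².
Subtracting pairs of circle equations eliminates x²+y² and gives linear equations (the radical axes):
220.8 x − 231.4 y = 13350.55
90.8 x − 28.0 y = 1756.38
Solving the 2×2 system: x ≈ 2.2, y ≈ -55.6 km.
Check against Receiver 1 (with the unrounded x, y): √((x + 15.7)²+(y − 80.3)²) = 137.07 ≈ 137.07 km. ✓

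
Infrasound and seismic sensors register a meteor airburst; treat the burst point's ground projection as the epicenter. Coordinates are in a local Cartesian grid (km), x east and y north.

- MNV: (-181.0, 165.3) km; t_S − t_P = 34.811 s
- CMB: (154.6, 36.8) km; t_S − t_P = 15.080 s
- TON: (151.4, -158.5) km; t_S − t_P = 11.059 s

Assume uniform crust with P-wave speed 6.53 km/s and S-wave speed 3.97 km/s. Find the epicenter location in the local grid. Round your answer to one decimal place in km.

x ≈ 65.2 km, y ≈ -87.0 km

Distance from S−P lag: d = Δt · v_P v_S / (v_P − v_S) = Δt · (6.53·3.97)/(6.53−3.97) ≈ 10.1266·Δt.
So d_MNV = 352.52, d_CMB = 152.71, d_TON = 111.99 km.
Circle about each station: (x + 181.0)² + (y − 165.3)² = 352.52²; (x − 154.6)² + (y − 36.8)² = 152.71²; (x − 151.4)² + (y + 158.5)² = 111.99².
Subtracting pairs of circle equations eliminates x²+y² and gives linear equations (the radical axes):
671.2 x − 257.0 y = 66120.32
664.8 x − 647.6 y = 99687.71
Solving the 2×2 system: x ≈ 65.2, y ≈ -87.0 km.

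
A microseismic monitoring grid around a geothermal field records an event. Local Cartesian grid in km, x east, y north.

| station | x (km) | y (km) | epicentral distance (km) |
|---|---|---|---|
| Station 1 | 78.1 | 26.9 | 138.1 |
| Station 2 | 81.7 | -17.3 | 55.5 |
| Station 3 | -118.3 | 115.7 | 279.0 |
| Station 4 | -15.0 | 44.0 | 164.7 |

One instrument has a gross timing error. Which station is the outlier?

Station 2

Solve using three stations at a time. Using Station 1, Station 3, Station 4 (subtract circle equations pairwise → linear system) gives (x, y) ≈ (48.5, -108.0).
Distances from that point to each station vs reported:
  Station 1: calculated 138.1 vs reported 138.1 → residual 0.0 km
  Station 2: calculated 96.6 vs reported 55.5 → residual 41.1 km
  Station 3: calculated 279.0 vs reported 279.0 → residual 0.0 km
  Station 4: calculated 164.7 vs reported 164.7 → residual 0.0 km
Station 1, Station 3, Station 4 are mutually consistent (residuals ≈ 0); Station 2 is off by 41.1 km.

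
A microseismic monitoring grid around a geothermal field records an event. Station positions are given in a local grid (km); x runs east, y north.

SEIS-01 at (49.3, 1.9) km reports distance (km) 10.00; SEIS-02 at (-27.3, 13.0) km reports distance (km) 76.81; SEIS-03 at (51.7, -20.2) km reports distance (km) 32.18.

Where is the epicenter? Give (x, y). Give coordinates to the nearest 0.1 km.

Circle about each station: (x − 49.3)² + (y − 1.9)² = 10.00²; (x + 27.3)² + (y − 13.0)² = 76.81²; (x − 51.7)² + (y + 20.2)² = 32.18².
Subtracting pairs of circle equations eliminates x²+y² and gives linear equations (the radical axes):
-153.2 x + 22.2 y = -7319.59
4.8 x − 44.2 y = -288.72
Solving the 2×2 system: x ≈ 49.5, y ≈ 11.9 km.

(49.5, 11.9)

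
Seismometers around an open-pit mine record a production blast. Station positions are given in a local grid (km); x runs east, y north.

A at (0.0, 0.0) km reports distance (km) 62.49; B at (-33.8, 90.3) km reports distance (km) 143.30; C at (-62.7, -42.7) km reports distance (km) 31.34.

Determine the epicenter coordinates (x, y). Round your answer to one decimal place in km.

Circle about each station: x² + y² = 62.49²; (x + 33.8)² + (y − 90.3)² = 143.30²; (x + 62.7)² + (y + 42.7)² = 31.34².
Subtracting pairs of circle equations eliminates x²+y² and gives linear equations (the radical axes):
-67.6 x + 180.6 y = -7333.36
-125.4 x − 85.4 y = 8677.38
Solving the 2×2 system: x ≈ -33.1, y ≈ -53.0 km.

-33.1 km east, -53.0 km north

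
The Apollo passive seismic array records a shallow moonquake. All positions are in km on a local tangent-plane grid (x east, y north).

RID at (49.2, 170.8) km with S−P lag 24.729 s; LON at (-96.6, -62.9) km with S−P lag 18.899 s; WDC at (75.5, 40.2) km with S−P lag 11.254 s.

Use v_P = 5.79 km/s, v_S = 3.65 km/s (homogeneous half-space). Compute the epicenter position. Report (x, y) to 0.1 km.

Distance from S−P lag: d = Δt · v_P v_S / (v_P − v_S) = Δt · (5.79·3.65)/(5.79−3.65) ≈ 9.8755·Δt.
So d_RID = 244.21, d_LON = 186.64, d_WDC = 111.14 km.
Circle about each station: (x − 49.2)² + (y − 170.8)² = 244.21²; (x + 96.6)² + (y + 62.9)² = 186.64²; (x − 75.5)² + (y − 40.2)² = 111.14².
Subtracting the RID equation from the LON and WDC equations removes the quadratic terms:
-291.6 x − 467.4 y = 6498.72
52.6 x − 261.2 y = 23009.43
Solving the 2×2 system: x ≈ 89.9, y ≈ -70.0 km.

89.9 km east, -70.0 km north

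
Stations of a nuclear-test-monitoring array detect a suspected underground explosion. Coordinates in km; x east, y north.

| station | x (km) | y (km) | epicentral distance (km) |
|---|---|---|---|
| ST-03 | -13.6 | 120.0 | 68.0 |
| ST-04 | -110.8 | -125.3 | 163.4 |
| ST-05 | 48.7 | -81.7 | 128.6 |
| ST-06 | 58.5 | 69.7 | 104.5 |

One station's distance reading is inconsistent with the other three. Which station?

ST-03

Solve using three stations at a time. Using ST-04, ST-05, ST-06 (subtract circle equations pairwise → linear system) gives (x, y) ≈ (-32.4, 18.1).
Distances from that point to each station vs reported:
  ST-03: calculated 103.6 vs reported 68.0 → residual 35.6 km
  ST-04: calculated 163.4 vs reported 163.4 → residual 0.0 km
  ST-05: calculated 128.6 vs reported 128.6 → residual 0.0 km
  ST-06: calculated 104.5 vs reported 104.5 → residual 0.0 km
ST-04, ST-05, ST-06 are mutually consistent (residuals ≈ 0); ST-03 is off by 35.6 km.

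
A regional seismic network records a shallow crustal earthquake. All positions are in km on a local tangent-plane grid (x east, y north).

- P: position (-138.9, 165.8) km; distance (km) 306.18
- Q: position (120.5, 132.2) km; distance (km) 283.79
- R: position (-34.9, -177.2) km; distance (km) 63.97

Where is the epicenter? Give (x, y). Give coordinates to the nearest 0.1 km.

Circle about each station: (x + 138.9)² + (y − 165.8)² = 306.18²; (x − 120.5)² + (y − 132.2)² = 283.79²; (x + 34.9)² + (y + 177.2)² = 63.97².
Subtracting the P equation from the Q and R equations removes the quadratic terms:
518.8 x − 67.2 y = -1576.33
208.0 x − 686.0 y = 75489.03
Solving the 2×2 system: x ≈ -18.0, y ≈ -115.5 km.

x ≈ -18.0 km, y ≈ -115.5 km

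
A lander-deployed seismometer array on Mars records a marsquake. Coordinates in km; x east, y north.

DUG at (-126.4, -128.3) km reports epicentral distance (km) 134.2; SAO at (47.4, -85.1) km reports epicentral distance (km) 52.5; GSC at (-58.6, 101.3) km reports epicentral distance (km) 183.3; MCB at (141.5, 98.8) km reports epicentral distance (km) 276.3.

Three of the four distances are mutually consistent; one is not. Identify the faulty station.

Solve using three stations at a time. Using DUG, SAO, GSC (subtract circle equations pairwise → linear system) gives (x, y) ≈ (-3.8, -73.6).
Distances from that point to each station vs reported:
  DUG: calculated 134.2 vs reported 134.2 → residual 0.0 km
  SAO: calculated 52.5 vs reported 52.5 → residual 0.0 km
  GSC: calculated 183.3 vs reported 183.3 → residual 0.0 km
  MCB: calculated 225.5 vs reported 276.3 → residual 50.8 km
DUG, SAO, GSC are mutually consistent (residuals ≈ 0); MCB is off by 50.8 km.

MCB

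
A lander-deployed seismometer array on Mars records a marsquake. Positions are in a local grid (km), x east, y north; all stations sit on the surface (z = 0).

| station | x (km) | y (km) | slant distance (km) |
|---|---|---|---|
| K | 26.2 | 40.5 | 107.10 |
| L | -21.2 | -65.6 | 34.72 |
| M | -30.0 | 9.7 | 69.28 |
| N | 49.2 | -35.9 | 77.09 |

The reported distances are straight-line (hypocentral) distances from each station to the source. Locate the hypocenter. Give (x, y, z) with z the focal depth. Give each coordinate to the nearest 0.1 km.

x ≈ -19.5 km, y ≈ -51.1 km, depth ≈ 31.5 km

Each station gives a sphere (x−x_i)² + (y−y_i)² + z² = d_i² (stations at z=0).
Subtracting the K sphere from L and M: z² cancels, leaving linear equations in x and y:
-94.8 x − 212.2 y = 12691.04
-112.4 x − 61.6 y = 5338.09
Solving: x ≈ -19.486, y ≈ -51.102 km (keep extra digits for the depth step; rounded: -19.5, -51.1).
Then from the K sphere: z² = 107.10² − (x − 26.2)² − (y − 40.5)² with x = -19.486, y = -51.102, so z ≈ 31.500 ≈ 31.5 km.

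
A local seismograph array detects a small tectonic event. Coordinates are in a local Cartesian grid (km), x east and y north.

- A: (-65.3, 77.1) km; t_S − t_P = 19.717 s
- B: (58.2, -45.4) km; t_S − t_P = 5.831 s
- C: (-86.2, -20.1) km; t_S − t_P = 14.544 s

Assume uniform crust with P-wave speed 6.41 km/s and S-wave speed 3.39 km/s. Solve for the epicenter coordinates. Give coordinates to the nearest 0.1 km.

x ≈ 16.8 km, y ≈ -38.6 km

Distance from S−P lag: d = Δt · v_P v_S / (v_P − v_S) = Δt · (6.41·3.39)/(6.41−3.39) ≈ 7.1953·Δt.
So d_A = 141.87, d_B = 41.96, d_C = 104.65 km.
Circle about each station: (x + 65.3)² + (y − 77.1)² = 141.87²; (x − 58.2)² + (y + 45.4)² = 41.96²; (x + 86.2)² + (y + 20.1)² = 104.65².
Subtracting the A equation from the B and C equations removes the quadratic terms:
247.0 x − 245.0 y = 13606.36
-41.8 x − 194.4 y = 6801.42
Solving the 2×2 system: x ≈ 16.8, y ≈ -38.6 km.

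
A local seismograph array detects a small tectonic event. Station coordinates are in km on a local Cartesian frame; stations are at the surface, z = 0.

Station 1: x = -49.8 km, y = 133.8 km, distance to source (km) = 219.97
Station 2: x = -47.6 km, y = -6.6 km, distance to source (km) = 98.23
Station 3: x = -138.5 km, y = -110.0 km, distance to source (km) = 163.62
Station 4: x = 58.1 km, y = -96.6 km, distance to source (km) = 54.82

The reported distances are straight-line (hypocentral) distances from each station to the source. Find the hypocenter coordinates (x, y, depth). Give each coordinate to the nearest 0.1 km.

x ≈ 18.2 km, y ≈ -73.3 km, depth ≈ 29.5 km

Each station gives a sphere (x−x_i)² + (y−y_i)² + z² = d_i² (stations at z=0).
Subtracting the Station 1 sphere from Station 2 and Station 3: z² cancels, leaving linear equations in x and y:
4.4 x − 280.8 y = 20664.51
-177.4 x − 487.6 y = 32515.07
Solving: x ≈ 18.202, y ≈ -73.306 km (keep extra digits for the depth step; rounded: 18.2, -73.3).
Then from the Station 1 sphere: z² = 219.97² − (x + 49.8)² − (y − 133.8)² with x = 18.202, y = -73.306, so z ≈ 29.490 ≈ 29.5 km.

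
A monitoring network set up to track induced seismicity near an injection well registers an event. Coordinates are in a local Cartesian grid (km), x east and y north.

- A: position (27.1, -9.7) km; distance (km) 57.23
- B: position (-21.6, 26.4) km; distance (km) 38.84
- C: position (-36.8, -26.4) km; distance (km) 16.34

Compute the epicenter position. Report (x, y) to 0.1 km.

Circle about each station: (x − 27.1)² + (y + 9.7)² = 57.23²; (x + 21.6)² + (y − 26.4)² = 38.84²; (x + 36.8)² + (y + 26.4)² = 16.34².
Subtracting pairs of circle equations eliminates x²+y² and gives linear equations (the radical axes):
-97.4 x + 72.2 y = 2101.75
-127.8 x − 33.4 y = 4230.98
Solving the 2×2 system: x ≈ -30.1, y ≈ -11.5 km.

(-30.1, -11.5)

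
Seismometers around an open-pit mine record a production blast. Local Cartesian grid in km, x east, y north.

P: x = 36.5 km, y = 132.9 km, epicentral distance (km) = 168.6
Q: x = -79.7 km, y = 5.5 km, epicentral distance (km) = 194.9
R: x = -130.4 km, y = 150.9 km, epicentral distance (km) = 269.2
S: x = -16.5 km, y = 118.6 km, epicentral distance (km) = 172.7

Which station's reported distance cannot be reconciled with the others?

Q

Solve using three stations at a time. Using P, R, S (subtract circle equations pairwise → linear system) gives (x, y) ≈ (66.1, -33.3).
Distances from that point to each station vs reported:
  P: calculated 168.8 vs reported 168.6 → residual 0.2 km
  Q: calculated 150.9 vs reported 194.9 → residual 44.0 km
  R: calculated 269.3 vs reported 269.2 → residual 0.1 km
  S: calculated 172.9 vs reported 172.7 → residual 0.2 km
P, R, S are mutually consistent (residuals ≈ 0); Q is off by 44.0 km.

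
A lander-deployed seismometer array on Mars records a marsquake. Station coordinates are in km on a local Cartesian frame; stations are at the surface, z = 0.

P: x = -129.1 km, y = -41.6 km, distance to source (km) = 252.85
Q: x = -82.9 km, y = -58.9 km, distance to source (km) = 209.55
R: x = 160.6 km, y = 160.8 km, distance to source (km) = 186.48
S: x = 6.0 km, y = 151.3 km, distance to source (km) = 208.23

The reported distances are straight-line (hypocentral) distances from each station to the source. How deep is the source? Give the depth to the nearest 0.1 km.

Each station gives a sphere (x−x_i)² + (y−y_i)² + z² = d_i² (stations at z=0).
Subtracting the P sphere from Q and R: z² cancels, leaving linear equations in x and y:
92.4 x − 34.6 y = 11966.17
579.4 x + 404.8 y = 62409.96
Solving: x ≈ 121.901, y ≈ -20.305 km (keep extra digits for the depth step; rounded: 121.9, -20.3).
Then from the P sphere: z² = 252.85² − (x + 129.1)² − (y + 41.6)² with x = 121.901, y = -20.305, so z ≈ 21.866 ≈ 21.9 km.
Check against S (with the unrounded solution): distance 208.23 ≈ 208.23 km. ✓

z ≈ 21.9 km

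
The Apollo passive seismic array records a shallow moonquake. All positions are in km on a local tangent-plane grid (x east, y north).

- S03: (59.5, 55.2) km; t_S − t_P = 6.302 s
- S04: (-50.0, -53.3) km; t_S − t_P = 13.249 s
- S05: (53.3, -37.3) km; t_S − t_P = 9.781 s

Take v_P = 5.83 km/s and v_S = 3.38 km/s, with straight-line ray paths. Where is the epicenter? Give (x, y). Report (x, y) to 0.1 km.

Distance from S−P lag: d = Δt · v_P v_S / (v_P − v_S) = Δt · (5.83·3.38)/(5.83−3.38) ≈ 8.0430·Δt.
So d_S03 = 50.69, d_S04 = 106.56, d_S05 = 78.67 km.
Circle about each station: (x − 59.5)² + (y − 55.2)² = 50.69²; (x + 50.0)² + (y + 53.3)² = 106.56²; (x − 53.3)² + (y + 37.3)² = 78.67².
Subtracting pairs of circle equations eliminates x²+y² and gives linear equations (the radical axes):
-219.0 x − 217.0 y = -10031.96
-12.4 x − 185.0 y = -5974.60
Solving the 2×2 system: x ≈ 14.8, y ≈ 31.3 km.

14.8 km east, 31.3 km north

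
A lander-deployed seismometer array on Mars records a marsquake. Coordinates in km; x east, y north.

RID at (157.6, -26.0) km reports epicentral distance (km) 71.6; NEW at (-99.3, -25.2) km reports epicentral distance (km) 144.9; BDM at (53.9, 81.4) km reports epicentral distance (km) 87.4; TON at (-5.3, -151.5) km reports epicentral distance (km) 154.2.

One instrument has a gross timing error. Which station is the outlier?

RID

Solve using three stations at a time. Using NEW, BDM, TON (subtract circle equations pairwise → linear system) gives (x, y) ≈ (44.3, -5.5).
Distances from that point to each station vs reported:
  RID: calculated 115.2 vs reported 71.6 → residual 43.6 km
  NEW: calculated 144.9 vs reported 144.9 → residual 0.0 km
  BDM: calculated 87.4 vs reported 87.4 → residual 0.0 km
  TON: calculated 154.2 vs reported 154.2 → residual 0.0 km
NEW, BDM, TON are mutually consistent (residuals ≈ 0); RID is off by 43.6 km.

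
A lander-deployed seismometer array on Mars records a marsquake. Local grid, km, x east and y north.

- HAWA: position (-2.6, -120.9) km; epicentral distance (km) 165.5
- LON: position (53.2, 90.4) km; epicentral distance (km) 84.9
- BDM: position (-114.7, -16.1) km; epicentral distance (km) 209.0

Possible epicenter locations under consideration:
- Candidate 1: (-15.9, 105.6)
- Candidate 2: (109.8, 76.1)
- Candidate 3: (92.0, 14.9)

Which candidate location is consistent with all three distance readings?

For each candidate, compare |candidate − station| to the reported distance:
Candidate 1: residuals HAWA 61.4, LON 14.1, BDM 52.2 → max 61.4 km
Candidate 2: residuals HAWA 61.3, LON 26.5, BDM 33.7 → max 61.3 km
Candidate 3: residuals HAWA 0.0, LON 0.0, BDM 0.0 → max 0.0 km
Only Candidate 3 has all residuals ≈ 0.

Candidate 3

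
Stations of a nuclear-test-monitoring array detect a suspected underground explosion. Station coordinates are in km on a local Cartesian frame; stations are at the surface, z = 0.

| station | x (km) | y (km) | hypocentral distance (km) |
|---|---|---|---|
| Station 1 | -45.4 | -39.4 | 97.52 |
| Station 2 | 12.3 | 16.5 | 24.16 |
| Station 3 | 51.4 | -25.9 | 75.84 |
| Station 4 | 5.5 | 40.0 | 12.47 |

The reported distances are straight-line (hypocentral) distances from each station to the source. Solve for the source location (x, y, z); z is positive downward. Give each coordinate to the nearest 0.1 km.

Each station gives a sphere (x−x_i)² + (y−y_i)² + z² = d_i² (stations at z=0).
Subtracting the Station 1 sphere from Station 2 and Station 3: z² cancels, leaving linear equations in x and y:
115.4 x + 111.8 y = 5736.46
193.6 x + 27.0 y = 3457.69
Solving: x ≈ 12.504, y ≈ 38.403 km (keep extra digits for the depth step; rounded: 12.5, 38.4).
Then from the Station 1 sphere: z² = 97.52² − (x + 45.4)² − (y + 39.4)² with x = 12.504, y = 38.403, so z ≈ 10.197 ≈ 10.2 km.

(12.5, 38.4, 10.2)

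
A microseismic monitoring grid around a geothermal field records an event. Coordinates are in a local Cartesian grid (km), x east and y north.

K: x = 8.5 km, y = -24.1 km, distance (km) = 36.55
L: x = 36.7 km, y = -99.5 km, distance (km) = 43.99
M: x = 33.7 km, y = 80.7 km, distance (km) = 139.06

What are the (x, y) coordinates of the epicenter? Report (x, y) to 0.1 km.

22.4 km east, -57.9 km north

Circle about each station: (x − 8.5)² + (y + 24.1)² = 36.55²; (x − 36.7)² + (y + 99.5)² = 43.99²; (x − 33.7)² + (y − 80.7)² = 139.06².
Subtracting pairs of circle equations eliminates x²+y² and gives linear equations (the radical axes):
56.4 x − 150.8 y = 9994.86
50.4 x + 209.6 y = -11006.66
Solving the 2×2 system: x ≈ 22.4, y ≈ -57.9 km.
Check against K (with the unrounded x, y): √((x − 8.5)²+(y + 24.1)²) = 36.55 ≈ 36.55 km. ✓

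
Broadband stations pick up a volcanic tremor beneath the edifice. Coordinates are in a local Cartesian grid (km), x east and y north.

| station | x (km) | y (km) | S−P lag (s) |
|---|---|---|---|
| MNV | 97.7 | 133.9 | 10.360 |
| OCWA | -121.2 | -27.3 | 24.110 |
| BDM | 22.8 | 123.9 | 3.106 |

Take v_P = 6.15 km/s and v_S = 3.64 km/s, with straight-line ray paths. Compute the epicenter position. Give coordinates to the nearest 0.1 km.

Distance from S−P lag: d = Δt · v_P v_S / (v_P − v_S) = Δt · (6.15·3.64)/(6.15−3.64) ≈ 8.9187·Δt.
So d_MNV = 92.40, d_OCWA = 215.03, d_BDM = 27.70 km.
Circle about each station: (x − 97.7)² + (y − 133.9)² = 92.40²; (x + 121.2)² + (y + 27.3)² = 215.03²; (x − 22.8)² + (y − 123.9)² = 27.70².
Subtracting the MNV equation from the OCWA and BDM equations removes the quadratic terms:
-437.8 x − 322.4 y = -49739.91
-149.8 x − 20.0 y = -3832.98
Solving the 2×2 system: x ≈ 6.1, y ≈ 146.0 km.
Check against MNV (with the unrounded x, y): √((x − 97.7)²+(y − 133.9)²) = 92.40 ≈ 92.40 km. ✓

(6.1, 146.0)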